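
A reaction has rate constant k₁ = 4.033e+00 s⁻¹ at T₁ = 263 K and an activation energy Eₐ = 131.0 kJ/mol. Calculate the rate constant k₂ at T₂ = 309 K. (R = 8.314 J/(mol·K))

3.013e+04 s⁻¹

Step 1: Use the two-temperature Arrhenius form: ln(k₂/k₁) = -Eₐ/R × (1/T₂ - 1/T₁)
Step 2: Convert Eₐ to J/mol: 131.0 kJ/mol = 131000 J/mol
Step 3: 1/T₂ - 1/T₁ = 1/309 - 1/263 = -5.660354e-04 K⁻¹
Step 4: ln(k₂/k₁) = -131000/8.314 × -5.660354e-04 = 8.91877
Step 5: k₂ = k₁ × exp(8.91877) = 4.033e+00 × 7.47089e+03 = 3.013e+04 s⁻¹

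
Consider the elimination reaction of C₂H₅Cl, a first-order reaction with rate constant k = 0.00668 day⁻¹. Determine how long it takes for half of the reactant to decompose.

103.8 day

Step 1: For a first-order reaction, t₁/₂ = ln(2)/k
Step 2: t₁/₂ = ln(2)/0.00668
Step 3: t₁/₂ = 0.6931/0.00668 = 103.8 day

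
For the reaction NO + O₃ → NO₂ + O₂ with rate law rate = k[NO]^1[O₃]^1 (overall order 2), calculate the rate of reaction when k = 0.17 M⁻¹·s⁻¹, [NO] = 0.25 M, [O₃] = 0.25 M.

0.01063 M/s

Step 1: The rate law is rate = k[NO]^1[O₃]^1, overall order = 1+1 = 2
Step 2: Substitute values: rate = 0.17 × (0.25)^1 × (0.25)^1
Step 3: rate = 0.17 × 0.25 × 0.25 = 0.010625 M/s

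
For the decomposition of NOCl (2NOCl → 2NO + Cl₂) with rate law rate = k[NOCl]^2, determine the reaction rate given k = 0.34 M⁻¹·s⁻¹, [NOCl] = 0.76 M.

0.1964 M/s

Step 1: Identify the rate law: rate = k[NOCl]^2
Step 2: Substitute values: rate = 0.34 × (0.76)^2
Step 3: Calculate: rate = 0.34 × 0.5776 = 0.196384 M/s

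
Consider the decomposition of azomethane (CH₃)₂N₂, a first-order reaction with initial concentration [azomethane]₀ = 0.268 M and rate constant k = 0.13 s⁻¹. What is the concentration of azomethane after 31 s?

0.004764 M

Step 1: For a first-order reaction: [azomethane] = [azomethane]₀ × e^(-kt)
Step 2: [azomethane] = 0.268 × e^(-0.13 × 31)
Step 3: [azomethane] = 0.268 × e^(-4.03)
Step 4: [azomethane] = 0.268 × 0.0177743 = 0.004764 M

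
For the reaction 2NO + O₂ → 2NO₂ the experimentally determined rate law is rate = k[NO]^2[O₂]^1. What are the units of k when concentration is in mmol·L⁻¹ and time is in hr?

(mmol·L⁻¹)⁻²·hr⁻¹

Step 1: Overall order = 2 + 1 = 3.
Step 2: rate has units mmol·L⁻¹·hr⁻¹; [NO]^2[O₂]^1 has units (mmol·L⁻¹)^3.
Step 3: k = rate/([NO]^2[O₂]^1), so units of k = (mmol·L⁻¹)^(1-3)·hr⁻¹ = (mmol·L⁻¹)⁻²·hr⁻¹.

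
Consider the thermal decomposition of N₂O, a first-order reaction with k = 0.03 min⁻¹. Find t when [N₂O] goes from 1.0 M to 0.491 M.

23.71 min

Step 1: For first-order: t = ln([N₂O]₀/[N₂O])/k
Step 2: t = ln(1.0/0.491)/0.03
Step 3: t = ln(2.037)/0.03
Step 4: t = 0.7113/0.03 = 23.71 min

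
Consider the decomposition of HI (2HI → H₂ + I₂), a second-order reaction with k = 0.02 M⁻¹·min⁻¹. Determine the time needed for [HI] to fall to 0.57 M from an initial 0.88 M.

30.9 min

Step 1: For second-order: t = (1/[HI] - 1/[HI]₀)/k
Step 2: t = (1/0.57 - 1/0.88)/0.02
Step 3: t = (1.754 - 1.136)/0.02
Step 4: t = 0.618/0.02 = 30.9 min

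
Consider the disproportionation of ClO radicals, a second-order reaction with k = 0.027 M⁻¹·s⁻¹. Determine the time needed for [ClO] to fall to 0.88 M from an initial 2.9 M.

29.32 s

Step 1: For second-order: t = (1/[ClO] - 1/[ClO]₀)/k
Step 2: t = (1/0.88 - 1/2.9)/0.027
Step 3: t = (1.136 - 0.3448)/0.027
Step 4: t = 0.7915/0.027 = 29.32 s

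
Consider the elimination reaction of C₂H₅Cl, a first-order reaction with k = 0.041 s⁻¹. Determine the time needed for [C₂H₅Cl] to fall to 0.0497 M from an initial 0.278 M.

41.99 s

Step 1: For first-order: t = ln([C₂H₅Cl]₀/[C₂H₅Cl])/k
Step 2: t = ln(0.278/0.0497)/0.041
Step 3: t = ln(5.594)/0.041
Step 4: t = 1.722/0.041 = 41.99 s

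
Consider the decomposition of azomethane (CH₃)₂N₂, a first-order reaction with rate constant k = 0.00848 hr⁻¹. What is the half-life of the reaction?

81.74 hr

Step 1: For a first-order reaction, t₁/₂ = ln(2)/k
Step 2: t₁/₂ = ln(2)/0.00848
Step 3: t₁/₂ = 0.6931/0.00848 = 81.74 hr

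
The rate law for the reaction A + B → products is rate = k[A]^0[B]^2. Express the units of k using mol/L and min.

(mol/L)⁻¹·min⁻¹

Step 1: Overall order = 0 + 2 = 2.
Step 2: rate has units mol/L·min⁻¹; [A]^0[B]^2 has units (mol/L)^2.
Step 3: k = rate/([A]^0[B]^2), so units of k = (mol/L)^(1-2)·min⁻¹ = (mol/L)⁻¹·min⁻¹.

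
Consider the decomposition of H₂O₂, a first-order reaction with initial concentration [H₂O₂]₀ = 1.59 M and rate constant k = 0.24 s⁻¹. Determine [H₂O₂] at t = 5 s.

0.4789 M

Step 1: For a first-order reaction: [H₂O₂] = [H₂O₂]₀ × e^(-kt)
Step 2: [H₂O₂] = 1.59 × e^(-0.24 × 5)
Step 3: [H₂O₂] = 1.59 × e^(-1.2)
Step 4: [H₂O₂] = 1.59 × 0.301194 = 0.4789 M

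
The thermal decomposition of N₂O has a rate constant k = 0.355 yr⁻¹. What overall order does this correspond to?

first order (1)

Step 1: The units of k for an nth-order reaction are (concentration)^(1-n)·(time)⁻¹.
Step 2: Here k has units yr⁻¹, so the concentration exponent is 0.
Step 3: 1 - n = 0 ⇒ n = 1. The reaction is first order.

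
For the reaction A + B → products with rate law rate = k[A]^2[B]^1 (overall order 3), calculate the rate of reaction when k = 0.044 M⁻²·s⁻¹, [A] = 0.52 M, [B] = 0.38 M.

0.004521 M/s

Step 1: The rate law is rate = k[A]^2[B]^1, overall order = 2+1 = 3
Step 2: Substitute values: rate = 0.044 × (0.52)^2 × (0.38)^1
Step 3: rate = 0.044 × 0.2704 × 0.38 = 0.00452109 M/s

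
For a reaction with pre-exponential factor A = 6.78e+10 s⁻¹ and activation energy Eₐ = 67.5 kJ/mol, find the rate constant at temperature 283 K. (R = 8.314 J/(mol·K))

2.35e-02 s⁻¹

Step 1: Use the Arrhenius equation: k = A × exp(-Eₐ/RT)
Step 2: Convert Eₐ to J/mol: 67.5 kJ/mol = 67500 J/mol
Step 3: Calculate the exponent: -Eₐ/(RT) = -67500/(8.314 × 283) = -28.68847
Step 4: k = 6.78e+10 × exp(-28.68847)
Step 5: k = 6.78e+10 × 3.47341e-13 = 2.3550e-02 s⁻¹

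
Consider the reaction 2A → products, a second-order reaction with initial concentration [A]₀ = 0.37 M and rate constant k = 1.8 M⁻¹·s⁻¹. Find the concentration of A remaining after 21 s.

0.02469 M

Step 1: For a second-order reaction: 1/[A] = 1/[A]₀ + kt
Step 2: 1/[A] = 1/0.37 + 1.8 × 21
Step 3: 1/[A] = 2.703 + 37.8 = 40.5
Step 4: [A] = 1/40.5 = 0.02469 M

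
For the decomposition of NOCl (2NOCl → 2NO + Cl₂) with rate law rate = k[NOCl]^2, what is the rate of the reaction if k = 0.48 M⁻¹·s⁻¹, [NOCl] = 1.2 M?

0.6912 M/s

Step 1: Identify the rate law: rate = k[NOCl]^2
Step 2: Substitute values: rate = 0.48 × (1.2)^2
Step 3: Calculate: rate = 0.48 × 1.44 = 0.6912 M/s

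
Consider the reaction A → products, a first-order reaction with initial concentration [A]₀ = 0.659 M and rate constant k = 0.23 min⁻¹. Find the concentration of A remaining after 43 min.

3.34e-05 M

Step 1: For a first-order reaction: [A] = [A]₀ × e^(-kt)
Step 2: [A] = 0.659 × e^(-0.23 × 43)
Step 3: [A] = 0.659 × e^(-9.89)
Step 4: [A] = 0.659 × 5.06789e-05 = 3.34e-05 M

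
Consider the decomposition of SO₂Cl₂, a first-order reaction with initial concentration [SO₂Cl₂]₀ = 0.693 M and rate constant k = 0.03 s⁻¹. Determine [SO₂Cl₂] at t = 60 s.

0.1146 M

Step 1: For a first-order reaction: [SO₂Cl₂] = [SO₂Cl₂]₀ × e^(-kt)
Step 2: [SO₂Cl₂] = 0.693 × e^(-0.03 × 60)
Step 3: [SO₂Cl₂] = 0.693 × e^(-1.8)
Step 4: [SO₂Cl₂] = 0.693 × 0.165299 = 0.1146 M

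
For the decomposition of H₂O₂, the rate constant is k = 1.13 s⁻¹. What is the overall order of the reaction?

first order (1)

Step 1: The units of k for an nth-order reaction are (concentration)^(1-n)·(time)⁻¹.
Step 2: Here k has units s⁻¹, so the concentration exponent is 0.
Step 3: 1 - n = 0 ⇒ n = 1. The reaction is first order.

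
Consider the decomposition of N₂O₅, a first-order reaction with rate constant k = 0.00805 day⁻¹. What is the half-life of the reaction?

86.11 day

Step 1: For a first-order reaction, t₁/₂ = ln(2)/k
Step 2: t₁/₂ = ln(2)/0.00805
Step 3: t₁/₂ = 0.6931/0.00805 = 86.11 day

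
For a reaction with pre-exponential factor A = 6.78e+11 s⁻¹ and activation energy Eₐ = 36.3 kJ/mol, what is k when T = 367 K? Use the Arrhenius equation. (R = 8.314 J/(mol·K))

4.62e+06 s⁻¹

Step 1: Use the Arrhenius equation: k = A × exp(-Eₐ/RT)
Step 2: Convert Eₐ to J/mol: 36.3 kJ/mol = 36300 J/mol
Step 3: Calculate the exponent: -Eₐ/(RT) = -36300/(8.314 × 367) = -11.89681
Step 4: k = 6.78e+11 × exp(-11.89681)
Step 5: k = 6.78e+11 × 6.81210e-06 = 4.6186e+06 s⁻¹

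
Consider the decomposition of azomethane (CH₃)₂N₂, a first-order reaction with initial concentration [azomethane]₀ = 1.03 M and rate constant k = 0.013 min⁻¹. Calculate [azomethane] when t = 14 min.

0.8586 M

Step 1: For a first-order reaction: [azomethane] = [azomethane]₀ × e^(-kt)
Step 2: [azomethane] = 1.03 × e^(-0.013 × 14)
Step 3: [azomethane] = 1.03 × e^(-0.182)
Step 4: [azomethane] = 1.03 × 0.833601 = 0.8586 M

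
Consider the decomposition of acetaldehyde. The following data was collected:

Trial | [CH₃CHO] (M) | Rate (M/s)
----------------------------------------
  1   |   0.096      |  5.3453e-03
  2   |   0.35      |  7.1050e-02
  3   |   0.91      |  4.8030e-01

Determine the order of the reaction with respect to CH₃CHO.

second order (2)

Step 1: Compare trials to find order n where rate₂/rate₁ = ([CH₃CHO]₂/[CH₃CHO]₁)^n
Step 2: rate₂/rate₁ = 7.1050e-02/5.3453e-03 = 13.29
Step 3: [CH₃CHO]₂/[CH₃CHO]₁ = 0.35/0.096 = 3.646
Step 4: n = ln(13.29)/ln(3.646) = 2.00 ≈ 2
Step 5: The reaction is second order in CH₃CHO.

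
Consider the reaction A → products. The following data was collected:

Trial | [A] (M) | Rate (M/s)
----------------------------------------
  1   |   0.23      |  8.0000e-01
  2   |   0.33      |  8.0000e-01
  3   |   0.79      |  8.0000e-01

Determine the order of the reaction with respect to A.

zeroth order (0)

Step 1: Compare trials - when concentration changes, rate stays constant.
Step 2: rate₂/rate₁ = 8.0000e-01/8.0000e-01 = 1
Step 3: [A]₂/[A]₁ = 0.33/0.23 = 1.435
Step 4: Since rate ratio ≈ (conc ratio)^0, the reaction is zeroth order.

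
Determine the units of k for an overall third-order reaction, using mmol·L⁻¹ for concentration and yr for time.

(mmol·L⁻¹)⁻²·yr⁻¹

Step 1: For overall order n, rate = k × (concentration)^n.
Step 2: Rate has units mmol·L⁻¹·yr⁻¹; concentration term has units (mmol·L⁻¹)^3.
Step 3: k = rate / (concentration)^n, so units of k = (mmol·L⁻¹)^(1-3)·yr⁻¹ = (mmol·L⁻¹)⁻²·yr⁻¹.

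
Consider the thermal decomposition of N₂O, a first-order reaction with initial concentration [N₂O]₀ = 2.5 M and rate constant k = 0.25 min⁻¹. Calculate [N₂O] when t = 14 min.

0.07549 M

Step 1: For a first-order reaction: [N₂O] = [N₂O]₀ × e^(-kt)
Step 2: [N₂O] = 2.5 × e^(-0.25 × 14)
Step 3: [N₂O] = 2.5 × e^(-3.5)
Step 4: [N₂O] = 2.5 × 0.0301974 = 0.07549 M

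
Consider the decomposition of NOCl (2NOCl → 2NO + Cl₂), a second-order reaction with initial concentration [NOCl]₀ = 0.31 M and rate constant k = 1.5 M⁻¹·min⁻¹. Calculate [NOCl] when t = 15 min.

0.03887 M

Step 1: For a second-order reaction: 1/[NOCl] = 1/[NOCl]₀ + kt
Step 2: 1/[NOCl] = 1/0.31 + 1.5 × 15
Step 3: 1/[NOCl] = 3.226 + 22.5 = 25.73
Step 4: [NOCl] = 1/25.73 = 0.03887 M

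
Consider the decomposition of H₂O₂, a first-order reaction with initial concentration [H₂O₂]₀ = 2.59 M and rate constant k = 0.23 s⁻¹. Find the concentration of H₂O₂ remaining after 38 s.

0.0004145 M

Step 1: For a first-order reaction: [H₂O₂] = [H₂O₂]₀ × e^(-kt)
Step 2: [H₂O₂] = 2.59 × e^(-0.23 × 38)
Step 3: [H₂O₂] = 2.59 × e^(-8.74)
Step 4: [H₂O₂] = 2.59 × 0.000160054 = 0.0004145 M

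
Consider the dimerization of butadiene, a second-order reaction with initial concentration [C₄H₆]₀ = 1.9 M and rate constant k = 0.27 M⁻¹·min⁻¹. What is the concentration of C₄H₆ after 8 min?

0.3723 M

Step 1: For a second-order reaction: 1/[C₄H₆] = 1/[C₄H₆]₀ + kt
Step 2: 1/[C₄H₆] = 1/1.9 + 0.27 × 8
Step 3: 1/[C₄H₆] = 0.5263 + 2.16 = 2.686
Step 4: [C₄H₆] = 1/2.686 = 0.3723 M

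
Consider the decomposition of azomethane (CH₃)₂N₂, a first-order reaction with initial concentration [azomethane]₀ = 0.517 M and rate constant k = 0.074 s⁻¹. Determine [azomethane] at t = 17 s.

0.1469 M

Step 1: For a first-order reaction: [azomethane] = [azomethane]₀ × e^(-kt)
Step 2: [azomethane] = 0.517 × e^(-0.074 × 17)
Step 3: [azomethane] = 0.517 × e^(-1.258)
Step 4: [azomethane] = 0.517 × 0.284222 = 0.1469 M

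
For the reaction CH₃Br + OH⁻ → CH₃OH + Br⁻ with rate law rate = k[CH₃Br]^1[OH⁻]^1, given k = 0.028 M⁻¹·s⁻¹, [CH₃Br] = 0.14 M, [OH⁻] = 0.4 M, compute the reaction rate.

0.001568 M/s

Step 1: The rate law is rate = k[CH₃Br]^1[OH⁻]^1
Step 2: Substitute: rate = 0.028 × (0.14)^1 × (0.4)^1
Step 3: rate = 0.028 × 0.14 × 0.4 = 0.001568 M/s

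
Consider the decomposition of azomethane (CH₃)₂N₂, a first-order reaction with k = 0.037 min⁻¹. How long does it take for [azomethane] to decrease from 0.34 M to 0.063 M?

45.56 min

Step 1: For first-order: t = ln([azomethane]₀/[azomethane])/k
Step 2: t = ln(0.34/0.063)/0.037
Step 3: t = ln(5.397)/0.037
Step 4: t = 1.686/0.037 = 45.56 min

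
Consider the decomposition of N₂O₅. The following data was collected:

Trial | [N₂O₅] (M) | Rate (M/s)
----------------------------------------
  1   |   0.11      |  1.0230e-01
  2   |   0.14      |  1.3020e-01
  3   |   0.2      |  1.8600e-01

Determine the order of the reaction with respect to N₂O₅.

first order (1)

Step 1: Compare trials to find order n where rate₂/rate₁ = ([N₂O₅]₂/[N₂O₅]₁)^n
Step 2: rate₂/rate₁ = 1.3020e-01/1.0230e-01 = 1.273
Step 3: [N₂O₅]₂/[N₂O₅]₁ = 0.14/0.11 = 1.273
Step 4: n = ln(1.273)/ln(1.273) = 1.00 ≈ 1
Step 5: The reaction is first order in N₂O₅.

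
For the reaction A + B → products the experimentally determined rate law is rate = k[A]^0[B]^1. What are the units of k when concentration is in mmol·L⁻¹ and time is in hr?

hr⁻¹

Step 1: Overall order = 0 + 1 = 1.
Step 2: rate has units mmol·L⁻¹·hr⁻¹; [A]^0[B]^1 has units (mmol·L⁻¹)^1.
Step 3: k = rate/([A]^0[B]^1), so units of k = (mmol·L⁻¹)^(1-1)·hr⁻¹ = hr⁻¹.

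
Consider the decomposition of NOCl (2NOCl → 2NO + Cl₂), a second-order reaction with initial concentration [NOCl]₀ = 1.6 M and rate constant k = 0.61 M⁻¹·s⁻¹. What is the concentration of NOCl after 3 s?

0.4073 M

Step 1: For a second-order reaction: 1/[NOCl] = 1/[NOCl]₀ + kt
Step 2: 1/[NOCl] = 1/1.6 + 0.61 × 3
Step 3: 1/[NOCl] = 0.625 + 1.83 = 2.455
Step 4: [NOCl] = 1/2.455 = 0.4073 M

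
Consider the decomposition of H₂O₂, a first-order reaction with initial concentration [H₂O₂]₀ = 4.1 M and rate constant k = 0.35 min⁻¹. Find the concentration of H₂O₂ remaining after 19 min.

0.005305 M

Step 1: For a first-order reaction: [H₂O₂] = [H₂O₂]₀ × e^(-kt)
Step 2: [H₂O₂] = 4.1 × e^(-0.35 × 19)
Step 3: [H₂O₂] = 4.1 × e^(-6.65)
Step 4: [H₂O₂] = 4.1 × 0.00129402 = 0.005305 M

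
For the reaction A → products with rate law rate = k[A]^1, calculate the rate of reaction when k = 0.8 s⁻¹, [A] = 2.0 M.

1.6 M/s

Step 1: Identify the rate law: rate = k[A]^1
Step 2: Substitute values: rate = 0.8 × (2.0)^1
Step 3: Calculate: rate = 0.8 × 2 = 1.6 M/s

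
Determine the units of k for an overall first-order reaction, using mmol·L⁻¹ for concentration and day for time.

day⁻¹

Step 1: For overall order n, rate = k × (concentration)^n.
Step 2: Rate has units mmol·L⁻¹·day⁻¹; concentration term has units (mmol·L⁻¹)^1.
Step 3: k = rate / (concentration)^n, so units of k = (mmol·L⁻¹)^(1-1)·day⁻¹ = day⁻¹.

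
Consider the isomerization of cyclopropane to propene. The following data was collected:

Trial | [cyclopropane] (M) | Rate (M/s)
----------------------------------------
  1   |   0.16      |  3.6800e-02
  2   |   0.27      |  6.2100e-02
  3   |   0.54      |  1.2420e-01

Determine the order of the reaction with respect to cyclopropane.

first order (1)

Step 1: Compare trials to find order n where rate₂/rate₁ = ([cyclopropane]₂/[cyclopropane]₁)^n
Step 2: rate₂/rate₁ = 6.2100e-02/3.6800e-02 = 1.688
Step 3: [cyclopropane]₂/[cyclopropane]₁ = 0.27/0.16 = 1.688
Step 4: n = ln(1.688)/ln(1.688) = 1.00 ≈ 1
Step 5: The reaction is first order in cyclopropane.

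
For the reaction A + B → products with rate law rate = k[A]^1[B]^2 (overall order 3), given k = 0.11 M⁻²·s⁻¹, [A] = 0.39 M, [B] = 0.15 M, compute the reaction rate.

0.0009652 M/s

Step 1: The rate law is rate = k[A]^1[B]^2, overall order = 1+2 = 3
Step 2: Substitute values: rate = 0.11 × (0.39)^1 × (0.15)^2
Step 3: rate = 0.11 × 0.39 × 0.0225 = 0.00096525 M/s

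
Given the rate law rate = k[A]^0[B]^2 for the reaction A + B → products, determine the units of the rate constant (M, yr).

M⁻¹·yr⁻¹

Step 1: Overall order = 0 + 2 = 2.
Step 2: rate has units M·yr⁻¹; [A]^0[B]^2 has units M^2.
Step 3: k = rate/([A]^0[B]^2), so units of k = M^(1-2)·yr⁻¹ = M⁻¹·yr⁻¹.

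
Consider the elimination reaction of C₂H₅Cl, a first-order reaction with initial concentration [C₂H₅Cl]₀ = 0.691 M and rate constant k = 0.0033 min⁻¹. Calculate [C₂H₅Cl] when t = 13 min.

0.662 M

Step 1: For a first-order reaction: [C₂H₅Cl] = [C₂H₅Cl]₀ × e^(-kt)
Step 2: [C₂H₅Cl] = 0.691 × e^(-0.0033 × 13)
Step 3: [C₂H₅Cl] = 0.691 × e^(-0.0429)
Step 4: [C₂H₅Cl] = 0.691 × 0.958007 = 0.662 M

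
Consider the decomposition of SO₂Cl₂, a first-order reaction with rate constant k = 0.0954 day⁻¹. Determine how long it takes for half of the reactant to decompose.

7.266 day

Step 1: For a first-order reaction, t₁/₂ = ln(2)/k
Step 2: t₁/₂ = ln(2)/0.0954
Step 3: t₁/₂ = 0.6931/0.0954 = 7.266 day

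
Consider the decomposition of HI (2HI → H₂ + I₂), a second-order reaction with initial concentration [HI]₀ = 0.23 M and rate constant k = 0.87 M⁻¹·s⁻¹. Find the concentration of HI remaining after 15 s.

0.05748 M

Step 1: For a second-order reaction: 1/[HI] = 1/[HI]₀ + kt
Step 2: 1/[HI] = 1/0.23 + 0.87 × 15
Step 3: 1/[HI] = 4.348 + 13.05 = 17.4
Step 4: [HI] = 1/17.4 = 0.05748 M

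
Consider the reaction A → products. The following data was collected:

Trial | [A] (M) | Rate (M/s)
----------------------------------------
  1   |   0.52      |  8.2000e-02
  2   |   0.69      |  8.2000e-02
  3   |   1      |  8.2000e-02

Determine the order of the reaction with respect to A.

zeroth order (0)

Step 1: Compare trials - when concentration changes, rate stays constant.
Step 2: rate₂/rate₁ = 8.2000e-02/8.2000e-02 = 1
Step 3: [A]₂/[A]₁ = 0.69/0.52 = 1.327
Step 4: Since rate ratio ≈ (conc ratio)^0, the reaction is zeroth order.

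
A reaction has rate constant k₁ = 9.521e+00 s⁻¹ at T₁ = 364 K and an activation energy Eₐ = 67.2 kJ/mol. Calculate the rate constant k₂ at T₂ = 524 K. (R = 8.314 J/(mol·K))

8.381e+03 s⁻¹

Step 1: Use the two-temperature Arrhenius form: ln(k₂/k₁) = -Eₐ/R × (1/T₂ - 1/T₁)
Step 2: Convert Eₐ to J/mol: 67.2 kJ/mol = 67200 J/mol
Step 3: 1/T₂ - 1/T₁ = 1/524 - 1/364 = -8.388558e-04 K⁻¹
Step 4: ln(k₂/k₁) = -67200/8.314 × -8.388558e-04 = 6.78026
Step 5: k₂ = k₁ × exp(6.78026) = 9.521e+00 × 8.80298e+02 = 8.381e+03 s⁻¹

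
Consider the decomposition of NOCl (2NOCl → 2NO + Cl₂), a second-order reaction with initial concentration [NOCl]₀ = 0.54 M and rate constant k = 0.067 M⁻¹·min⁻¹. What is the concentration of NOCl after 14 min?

0.3584 M

Step 1: For a second-order reaction: 1/[NOCl] = 1/[NOCl]₀ + kt
Step 2: 1/[NOCl] = 1/0.54 + 0.067 × 14
Step 3: 1/[NOCl] = 1.852 + 0.938 = 2.79
Step 4: [NOCl] = 1/2.79 = 0.3584 M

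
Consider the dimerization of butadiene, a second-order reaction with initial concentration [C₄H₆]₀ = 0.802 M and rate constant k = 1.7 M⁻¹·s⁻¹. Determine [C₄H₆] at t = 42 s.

0.01377 M

Step 1: For a second-order reaction: 1/[C₄H₆] = 1/[C₄H₆]₀ + kt
Step 2: 1/[C₄H₆] = 1/0.802 + 1.7 × 42
Step 3: 1/[C₄H₆] = 1.247 + 71.4 = 72.65
Step 4: [C₄H₆] = 1/72.65 = 0.01377 M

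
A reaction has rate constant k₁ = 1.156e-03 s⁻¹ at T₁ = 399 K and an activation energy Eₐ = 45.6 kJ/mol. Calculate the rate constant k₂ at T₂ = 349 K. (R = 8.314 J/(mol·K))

1.613e-04 s⁻¹

Step 1: Use the two-temperature Arrhenius form: ln(k₂/k₁) = -Eₐ/R × (1/T₂ - 1/T₁)
Step 2: Convert Eₐ to J/mol: 45.6 kJ/mol = 45600 J/mol
Step 3: 1/T₂ - 1/T₁ = 1/349 - 1/399 = 3.590638e-04 K⁻¹
Step 4: ln(k₂/k₁) = -45600/8.314 × 3.590638e-04 = -1.96937
Step 5: k₂ = k₁ × exp(-1.96937) = 1.156e-03 × 1.39545e-01 = 1.613e-04 s⁻¹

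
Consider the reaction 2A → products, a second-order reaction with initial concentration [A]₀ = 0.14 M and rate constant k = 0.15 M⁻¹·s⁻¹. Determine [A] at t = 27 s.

0.08934 M

Step 1: For a second-order reaction: 1/[A] = 1/[A]₀ + kt
Step 2: 1/[A] = 1/0.14 + 0.15 × 27
Step 3: 1/[A] = 7.143 + 4.05 = 11.19
Step 4: [A] = 1/11.19 = 0.08934 M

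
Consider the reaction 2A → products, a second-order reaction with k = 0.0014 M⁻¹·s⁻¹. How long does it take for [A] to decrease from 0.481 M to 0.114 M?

4781 s

Step 1: For second-order: t = (1/[A] - 1/[A]₀)/k
Step 2: t = (1/0.114 - 1/0.481)/0.0014
Step 3: t = (8.772 - 2.079)/0.0014
Step 4: t = 6.693/0.0014 = 4781 s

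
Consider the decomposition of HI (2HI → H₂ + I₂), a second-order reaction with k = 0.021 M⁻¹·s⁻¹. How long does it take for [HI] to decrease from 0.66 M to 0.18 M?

192.4 s

Step 1: For second-order: t = (1/[HI] - 1/[HI]₀)/k
Step 2: t = (1/0.18 - 1/0.66)/0.021
Step 3: t = (5.556 - 1.515)/0.021
Step 4: t = 4.04/0.021 = 192.4 s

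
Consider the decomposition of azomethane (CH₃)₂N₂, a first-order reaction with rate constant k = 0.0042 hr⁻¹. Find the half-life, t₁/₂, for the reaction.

165 hr

Step 1: For a first-order reaction, t₁/₂ = ln(2)/k
Step 2: t₁/₂ = ln(2)/0.0042
Step 3: t₁/₂ = 0.6931/0.0042 = 165 hr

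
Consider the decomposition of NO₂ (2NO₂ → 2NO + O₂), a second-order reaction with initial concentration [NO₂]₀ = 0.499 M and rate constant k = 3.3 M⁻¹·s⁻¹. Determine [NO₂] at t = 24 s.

0.01231 M

Step 1: For a second-order reaction: 1/[NO₂] = 1/[NO₂]₀ + kt
Step 2: 1/[NO₂] = 1/0.499 + 3.3 × 24
Step 3: 1/[NO₂] = 2.004 + 79.2 = 81.2
Step 4: [NO₂] = 1/81.2 = 0.01231 M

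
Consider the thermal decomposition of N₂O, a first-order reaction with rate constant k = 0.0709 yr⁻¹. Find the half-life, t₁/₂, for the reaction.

9.776 yr

Step 1: For a first-order reaction, t₁/₂ = ln(2)/k
Step 2: t₁/₂ = ln(2)/0.0709
Step 3: t₁/₂ = 0.6931/0.0709 = 9.776 yr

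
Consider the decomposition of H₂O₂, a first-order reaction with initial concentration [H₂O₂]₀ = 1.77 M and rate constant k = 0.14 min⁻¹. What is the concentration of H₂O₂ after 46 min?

0.002826 M

Step 1: For a first-order reaction: [H₂O₂] = [H₂O₂]₀ × e^(-kt)
Step 2: [H₂O₂] = 1.77 × e^(-0.14 × 46)
Step 3: [H₂O₂] = 1.77 × e^(-6.44)
Step 4: [H₂O₂] = 1.77 × 0.00159641 = 0.002826 M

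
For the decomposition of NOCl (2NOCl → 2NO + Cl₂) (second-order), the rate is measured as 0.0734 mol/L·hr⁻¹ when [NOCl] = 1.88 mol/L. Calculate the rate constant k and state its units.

0.02077 (mol/L)⁻¹·hr⁻¹

Step 1: rate = k[NOCl]^2, so k = rate / [NOCl]^2.
Step 2: k = 0.0734 / (1.88)^2 = 0.0734 / 3.534.
Step 3: k = 0.02077 (mol/L)⁻¹·hr⁻¹.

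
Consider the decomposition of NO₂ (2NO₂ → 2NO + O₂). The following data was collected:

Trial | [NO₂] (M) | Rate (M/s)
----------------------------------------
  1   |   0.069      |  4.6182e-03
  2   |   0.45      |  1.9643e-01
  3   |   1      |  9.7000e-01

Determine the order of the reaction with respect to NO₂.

second order (2)

Step 1: Compare trials to find order n where rate₂/rate₁ = ([NO₂]₂/[NO₂]₁)^n
Step 2: rate₂/rate₁ = 1.9643e-01/4.6182e-03 = 42.53
Step 3: [NO₂]₂/[NO₂]₁ = 0.45/0.069 = 6.522
Step 4: n = ln(42.53)/ln(6.522) = 2.00 ≈ 2
Step 5: The reaction is second order in NO₂.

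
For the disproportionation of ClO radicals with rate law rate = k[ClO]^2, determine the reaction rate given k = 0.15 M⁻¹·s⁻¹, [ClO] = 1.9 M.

0.5415 M/s

Step 1: Identify the rate law: rate = k[ClO]^2
Step 2: Substitute values: rate = 0.15 × (1.9)^2
Step 3: Calculate: rate = 0.15 × 3.61 = 0.5415 M/s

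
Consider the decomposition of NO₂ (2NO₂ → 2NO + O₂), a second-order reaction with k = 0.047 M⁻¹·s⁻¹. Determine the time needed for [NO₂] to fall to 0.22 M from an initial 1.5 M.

82.53 s

Step 1: For second-order: t = (1/[NO₂] - 1/[NO₂]₀)/k
Step 2: t = (1/0.22 - 1/1.5)/0.047
Step 3: t = (4.545 - 0.6667)/0.047
Step 4: t = 3.879/0.047 = 82.53 s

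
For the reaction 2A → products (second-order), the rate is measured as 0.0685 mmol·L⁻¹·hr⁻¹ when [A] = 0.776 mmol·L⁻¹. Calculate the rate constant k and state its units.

0.1138 (mmol·L⁻¹)⁻¹·hr⁻¹

Step 1: rate = k[A]^2, so k = rate / [A]^2.
Step 2: k = 0.0685 / (0.776)^2 = 0.0685 / 0.6022.
Step 3: k = 0.1138 (mmol·L⁻¹)⁻¹·hr⁻¹.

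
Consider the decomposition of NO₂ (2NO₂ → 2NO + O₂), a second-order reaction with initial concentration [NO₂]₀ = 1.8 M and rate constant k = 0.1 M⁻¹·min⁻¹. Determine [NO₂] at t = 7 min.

0.7965 M

Step 1: For a second-order reaction: 1/[NO₂] = 1/[NO₂]₀ + kt
Step 2: 1/[NO₂] = 1/1.8 + 0.1 × 7
Step 3: 1/[NO₂] = 0.5556 + 0.7 = 1.256
Step 4: [NO₂] = 1/1.256 = 0.7965 M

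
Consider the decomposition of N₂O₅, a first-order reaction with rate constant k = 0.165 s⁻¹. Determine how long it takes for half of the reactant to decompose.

4.201 s

Step 1: For a first-order reaction, t₁/₂ = ln(2)/k
Step 2: t₁/₂ = ln(2)/0.165
Step 3: t₁/₂ = 0.6931/0.165 = 4.201 s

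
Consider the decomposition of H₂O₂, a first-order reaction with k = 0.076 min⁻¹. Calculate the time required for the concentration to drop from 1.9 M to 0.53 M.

16.8 min

Step 1: For first-order: t = ln([H₂O₂]₀/[H₂O₂])/k
Step 2: t = ln(1.9/0.53)/0.076
Step 3: t = ln(3.585)/0.076
Step 4: t = 1.277/0.076 = 16.8 min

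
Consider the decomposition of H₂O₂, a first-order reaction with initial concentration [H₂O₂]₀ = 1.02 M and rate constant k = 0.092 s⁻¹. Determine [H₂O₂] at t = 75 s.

0.001028 M

Step 1: For a first-order reaction: [H₂O₂] = [H₂O₂]₀ × e^(-kt)
Step 2: [H₂O₂] = 1.02 × e^(-0.092 × 75)
Step 3: [H₂O₂] = 1.02 × e^(-6.9)
Step 4: [H₂O₂] = 1.02 × 0.00100779 = 0.001028 M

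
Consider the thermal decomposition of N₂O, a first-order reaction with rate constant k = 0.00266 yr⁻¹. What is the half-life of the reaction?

260.6 yr

Step 1: For a first-order reaction, t₁/₂ = ln(2)/k
Step 2: t₁/₂ = ln(2)/0.00266
Step 3: t₁/₂ = 0.6931/0.00266 = 260.6 yr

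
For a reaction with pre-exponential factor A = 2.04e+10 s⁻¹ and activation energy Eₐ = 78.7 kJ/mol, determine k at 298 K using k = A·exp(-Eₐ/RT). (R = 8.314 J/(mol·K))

3.27e-04 s⁻¹

Step 1: Use the Arrhenius equation: k = A × exp(-Eₐ/RT)
Step 2: Convert Eₐ to J/mol: 78.7 kJ/mol = 78700 J/mol
Step 3: Calculate the exponent: -Eₐ/(RT) = -78700/(8.314 × 298) = -31.76497
Step 4: k = 2.04e+10 × exp(-31.76497)
Step 5: k = 2.04e+10 × 1.60195e-14 = 3.2680e-04 s⁻¹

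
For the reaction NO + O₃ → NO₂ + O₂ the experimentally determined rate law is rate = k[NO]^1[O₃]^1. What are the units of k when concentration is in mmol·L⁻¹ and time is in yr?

(mmol·L⁻¹)⁻¹·yr⁻¹

Step 1: Overall order = 1 + 1 = 2.
Step 2: rate has units mmol·L⁻¹·yr⁻¹; [NO]^1[O₃]^1 has units (mmol·L⁻¹)^2.
Step 3: k = rate/([NO]^1[O₃]^1), so units of k = (mmol·L⁻¹)^(1-2)·yr⁻¹ = (mmol·L⁻¹)⁻¹·yr⁻¹.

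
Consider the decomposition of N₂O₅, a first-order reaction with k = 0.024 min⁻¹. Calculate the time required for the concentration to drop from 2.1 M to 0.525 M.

57.76 min

Step 1: For first-order: t = ln([N₂O₅]₀/[N₂O₅])/k
Step 2: t = ln(2.1/0.525)/0.024
Step 3: t = ln(4)/0.024
Step 4: t = 1.386/0.024 = 57.76 min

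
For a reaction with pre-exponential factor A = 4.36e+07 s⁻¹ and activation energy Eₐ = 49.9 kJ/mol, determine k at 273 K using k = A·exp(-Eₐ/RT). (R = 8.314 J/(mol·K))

1.23e-02 s⁻¹

Step 1: Use the Arrhenius equation: k = A × exp(-Eₐ/RT)
Step 2: Convert Eₐ to J/mol: 49.9 kJ/mol = 49900 J/mol
Step 3: Calculate the exponent: -Eₐ/(RT) = -49900/(8.314 × 273) = -21.98507
Step 4: k = 4.36e+07 × exp(-21.98507)
Step 5: k = 4.36e+07 × 2.83143e-10 = 1.2345e-02 s⁻¹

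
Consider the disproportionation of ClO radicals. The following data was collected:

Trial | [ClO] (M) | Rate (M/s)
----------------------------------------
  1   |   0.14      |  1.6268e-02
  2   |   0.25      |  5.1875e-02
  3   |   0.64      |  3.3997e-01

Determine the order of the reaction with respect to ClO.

second order (2)

Step 1: Compare trials to find order n where rate₂/rate₁ = ([ClO]₂/[ClO]₁)^n
Step 2: rate₂/rate₁ = 5.1875e-02/1.6268e-02 = 3.189
Step 3: [ClO]₂/[ClO]₁ = 0.25/0.14 = 1.786
Step 4: n = ln(3.189)/ln(1.786) = 2.00 ≈ 2
Step 5: The reaction is second order in ClO.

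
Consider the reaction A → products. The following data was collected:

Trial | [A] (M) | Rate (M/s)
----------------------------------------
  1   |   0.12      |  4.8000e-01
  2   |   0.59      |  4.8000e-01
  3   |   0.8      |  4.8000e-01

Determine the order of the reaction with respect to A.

zeroth order (0)

Step 1: Compare trials - when concentration changes, rate stays constant.
Step 2: rate₂/rate₁ = 4.8000e-01/4.8000e-01 = 1
Step 3: [A]₂/[A]₁ = 0.59/0.12 = 4.917
Step 4: Since rate ratio ≈ (conc ratio)^0, the reaction is zeroth order.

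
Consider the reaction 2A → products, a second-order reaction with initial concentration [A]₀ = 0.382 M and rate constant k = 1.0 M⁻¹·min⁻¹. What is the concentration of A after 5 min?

0.1313 M

Step 1: For a second-order reaction: 1/[A] = 1/[A]₀ + kt
Step 2: 1/[A] = 1/0.382 + 1.0 × 5
Step 3: 1/[A] = 2.618 + 5 = 7.618
Step 4: [A] = 1/7.618 = 0.1313 M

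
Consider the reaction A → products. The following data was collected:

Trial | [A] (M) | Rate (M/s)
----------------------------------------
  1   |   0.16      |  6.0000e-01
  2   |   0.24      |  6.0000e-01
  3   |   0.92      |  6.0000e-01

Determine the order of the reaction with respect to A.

zeroth order (0)

Step 1: Compare trials - when concentration changes, rate stays constant.
Step 2: rate₂/rate₁ = 6.0000e-01/6.0000e-01 = 1
Step 3: [A]₂/[A]₁ = 0.24/0.16 = 1.5
Step 4: Since rate ratio ≈ (conc ratio)^0, the reaction is zeroth order.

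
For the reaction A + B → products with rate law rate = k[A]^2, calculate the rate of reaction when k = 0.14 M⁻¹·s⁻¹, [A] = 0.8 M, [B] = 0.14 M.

0.0896 M/s

Step 1: The rate law is rate = k[A]^2
Step 2: Note that the rate does not depend on [B] (zero order in B).
Step 3: rate = 0.14 × (0.8)^2 = 0.0896 M/s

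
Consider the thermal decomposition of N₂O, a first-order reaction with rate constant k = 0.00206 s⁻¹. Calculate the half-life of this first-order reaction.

336.5 s

Step 1: For a first-order reaction, t₁/₂ = ln(2)/k
Step 2: t₁/₂ = ln(2)/0.00206
Step 3: t₁/₂ = 0.6931/0.00206 = 336.5 s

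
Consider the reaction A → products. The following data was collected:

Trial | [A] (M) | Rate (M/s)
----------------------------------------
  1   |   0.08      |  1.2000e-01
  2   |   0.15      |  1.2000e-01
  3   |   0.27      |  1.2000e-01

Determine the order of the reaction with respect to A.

zeroth order (0)

Step 1: Compare trials - when concentration changes, rate stays constant.
Step 2: rate₂/rate₁ = 1.2000e-01/1.2000e-01 = 1
Step 3: [A]₂/[A]₁ = 0.15/0.08 = 1.875
Step 4: Since rate ratio ≈ (conc ratio)^0, the reaction is zeroth order.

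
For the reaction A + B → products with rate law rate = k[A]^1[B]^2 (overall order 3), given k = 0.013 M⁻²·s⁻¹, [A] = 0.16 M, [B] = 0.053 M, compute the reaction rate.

5.843e-06 M/s

Step 1: The rate law is rate = k[A]^1[B]^2, overall order = 1+2 = 3
Step 2: Substitute values: rate = 0.013 × (0.16)^1 × (0.053)^2
Step 3: rate = 0.013 × 0.16 × 0.002809 = 5.84272e-06 M/s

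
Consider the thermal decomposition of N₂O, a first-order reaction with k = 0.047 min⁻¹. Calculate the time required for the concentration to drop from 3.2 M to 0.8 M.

29.5 min

Step 1: For first-order: t = ln([N₂O]₀/[N₂O])/k
Step 2: t = ln(3.2/0.8)/0.047
Step 3: t = ln(4)/0.047
Step 4: t = 1.386/0.047 = 29.5 min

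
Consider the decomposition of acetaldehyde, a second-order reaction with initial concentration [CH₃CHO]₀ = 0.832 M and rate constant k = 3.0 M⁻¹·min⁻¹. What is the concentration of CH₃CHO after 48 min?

0.006887 M

Step 1: For a second-order reaction: 1/[CH₃CHO] = 1/[CH₃CHO]₀ + kt
Step 2: 1/[CH₃CHO] = 1/0.832 + 3.0 × 48
Step 3: 1/[CH₃CHO] = 1.202 + 144 = 145.2
Step 4: [CH₃CHO] = 1/145.2 = 0.006887 M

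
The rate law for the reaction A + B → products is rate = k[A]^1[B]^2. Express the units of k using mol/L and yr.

(mol/L)⁻²·yr⁻¹

Step 1: Overall order = 1 + 2 = 3.
Step 2: rate has units mol/L·yr⁻¹; [A]^1[B]^2 has units (mol/L)^3.
Step 3: k = rate/([A]^1[B]^2), so units of k = (mol/L)^(1-3)·yr⁻¹ = (mol/L)⁻²·yr⁻¹.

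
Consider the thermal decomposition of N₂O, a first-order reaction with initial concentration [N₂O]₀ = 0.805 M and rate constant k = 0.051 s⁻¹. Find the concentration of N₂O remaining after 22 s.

0.2621 M

Step 1: For a first-order reaction: [N₂O] = [N₂O]₀ × e^(-kt)
Step 2: [N₂O] = 0.805 × e^(-0.051 × 22)
Step 3: [N₂O] = 0.805 × e^(-1.122)
Step 4: [N₂O] = 0.805 × 0.325628 = 0.2621 M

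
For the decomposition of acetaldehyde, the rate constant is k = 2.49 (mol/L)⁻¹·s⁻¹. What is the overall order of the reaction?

second order (2)

Step 1: The units of k for an nth-order reaction are (concentration)^(1-n)·(time)⁻¹.
Step 2: Here k has units (mol/L)⁻¹·s⁻¹, so the concentration exponent is -1.
Step 3: 1 - n = -1 ⇒ n = 2. The reaction is second order.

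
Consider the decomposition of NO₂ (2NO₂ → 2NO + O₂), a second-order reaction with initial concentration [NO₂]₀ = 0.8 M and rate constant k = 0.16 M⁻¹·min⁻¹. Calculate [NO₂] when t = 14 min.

0.2865 M

Step 1: For a second-order reaction: 1/[NO₂] = 1/[NO₂]₀ + kt
Step 2: 1/[NO₂] = 1/0.8 + 0.16 × 14
Step 3: 1/[NO₂] = 1.25 + 2.24 = 3.49
Step 4: [NO₂] = 1/3.49 = 0.2865 M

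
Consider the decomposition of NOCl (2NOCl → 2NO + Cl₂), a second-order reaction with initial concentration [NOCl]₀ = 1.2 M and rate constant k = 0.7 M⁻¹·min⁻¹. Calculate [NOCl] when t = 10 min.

0.1277 M

Step 1: For a second-order reaction: 1/[NOCl] = 1/[NOCl]₀ + kt
Step 2: 1/[NOCl] = 1/1.2 + 0.7 × 10
Step 3: 1/[NOCl] = 0.8333 + 7 = 7.833
Step 4: [NOCl] = 1/7.833 = 0.1277 M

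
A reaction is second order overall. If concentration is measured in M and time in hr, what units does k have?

M⁻¹·hr⁻¹

Step 1: For overall order n, rate = k × (concentration)^n.
Step 2: Rate has units M·hr⁻¹; concentration term has units M^2.
Step 3: k = rate / (concentration)^n, so units of k = M^(1-2)·hr⁻¹ = M⁻¹·hr⁻¹.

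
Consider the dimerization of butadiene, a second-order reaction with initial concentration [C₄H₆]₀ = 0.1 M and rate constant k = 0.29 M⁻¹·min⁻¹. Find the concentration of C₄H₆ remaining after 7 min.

0.08313 M

Step 1: For a second-order reaction: 1/[C₄H₆] = 1/[C₄H₆]₀ + kt
Step 2: 1/[C₄H₆] = 1/0.1 + 0.29 × 7
Step 3: 1/[C₄H₆] = 10 + 2.03 = 12.03
Step 4: [C₄H₆] = 1/12.03 = 0.08313 M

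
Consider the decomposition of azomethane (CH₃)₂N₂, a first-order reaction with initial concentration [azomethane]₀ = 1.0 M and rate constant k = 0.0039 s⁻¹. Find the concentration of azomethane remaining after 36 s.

0.869 M

Step 1: For a first-order reaction: [azomethane] = [azomethane]₀ × e^(-kt)
Step 2: [azomethane] = 1.0 × e^(-0.0039 × 36)
Step 3: [azomethane] = 1.0 × e^(-0.1404)
Step 4: [azomethane] = 1.0 × 0.869011 = 0.869 M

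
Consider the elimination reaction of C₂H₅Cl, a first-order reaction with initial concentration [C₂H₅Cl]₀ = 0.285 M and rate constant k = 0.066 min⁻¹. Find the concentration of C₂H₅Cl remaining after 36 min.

0.02648 M

Step 1: For a first-order reaction: [C₂H₅Cl] = [C₂H₅Cl]₀ × e^(-kt)
Step 2: [C₂H₅Cl] = 0.285 × e^(-0.066 × 36)
Step 3: [C₂H₅Cl] = 0.285 × e^(-2.376)
Step 4: [C₂H₅Cl] = 0.285 × 0.0929215 = 0.02648 M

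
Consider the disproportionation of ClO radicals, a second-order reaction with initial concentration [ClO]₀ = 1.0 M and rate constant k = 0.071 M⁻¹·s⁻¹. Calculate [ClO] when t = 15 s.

0.4843 M

Step 1: For a second-order reaction: 1/[ClO] = 1/[ClO]₀ + kt
Step 2: 1/[ClO] = 1/1.0 + 0.071 × 15
Step 3: 1/[ClO] = 1 + 1.065 = 2.065
Step 4: [ClO] = 1/2.065 = 0.4843 M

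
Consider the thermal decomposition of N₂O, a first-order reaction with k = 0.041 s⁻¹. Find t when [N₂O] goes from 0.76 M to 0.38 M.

16.91 s

Step 1: For first-order: t = ln([N₂O]₀/[N₂O])/k
Step 2: t = ln(0.76/0.38)/0.041
Step 3: t = ln(2)/0.041
Step 4: t = 0.6931/0.041 = 16.91 s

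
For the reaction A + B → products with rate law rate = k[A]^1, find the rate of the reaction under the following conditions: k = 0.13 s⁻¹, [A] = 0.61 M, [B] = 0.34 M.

0.0793 M/s

Step 1: The rate law is rate = k[A]^1
Step 2: Note that the rate does not depend on [B] (zero order in B).
Step 3: rate = 0.13 × (0.61)^1 = 0.0793 M/s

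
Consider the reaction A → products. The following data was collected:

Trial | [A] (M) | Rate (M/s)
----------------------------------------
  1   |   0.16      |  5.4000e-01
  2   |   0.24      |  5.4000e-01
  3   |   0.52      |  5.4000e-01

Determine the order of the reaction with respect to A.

zeroth order (0)

Step 1: Compare trials - when concentration changes, rate stays constant.
Step 2: rate₂/rate₁ = 5.4000e-01/5.4000e-01 = 1
Step 3: [A]₂/[A]₁ = 0.24/0.16 = 1.5
Step 4: Since rate ratio ≈ (conc ratio)^0, the reaction is zeroth order.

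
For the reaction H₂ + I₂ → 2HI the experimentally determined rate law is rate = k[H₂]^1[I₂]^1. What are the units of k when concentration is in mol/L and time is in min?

(mol/L)⁻¹·min⁻¹

Step 1: Overall order = 1 + 1 = 2.
Step 2: rate has units mol/L·min⁻¹; [H₂]^1[I₂]^1 has units (mol/L)^2.
Step 3: k = rate/([H₂]^1[I₂]^1), so units of k = (mol/L)^(1-2)·min⁻¹ = (mol/L)⁻¹·min⁻¹.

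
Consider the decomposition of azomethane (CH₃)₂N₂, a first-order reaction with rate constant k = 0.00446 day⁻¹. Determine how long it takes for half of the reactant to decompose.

155.4 day

Step 1: For a first-order reaction, t₁/₂ = ln(2)/k
Step 2: t₁/₂ = ln(2)/0.00446
Step 3: t₁/₂ = 0.6931/0.00446 = 155.4 day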